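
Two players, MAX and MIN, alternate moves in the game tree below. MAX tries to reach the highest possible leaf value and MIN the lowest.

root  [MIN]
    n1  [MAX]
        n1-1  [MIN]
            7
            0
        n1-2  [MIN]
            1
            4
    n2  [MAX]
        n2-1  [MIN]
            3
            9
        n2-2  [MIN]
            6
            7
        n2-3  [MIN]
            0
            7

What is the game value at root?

1

n1-1 (MIN): min(7, 0) = 0
n1-2 (MIN): min(1, 4) = 1
n1 (MAX): max(0, 1) = 1
n2-1 (MIN): min(3, 9) = 3
n2-2 (MIN): min(6, 7) = 6
n2-3 (MIN): min(0, 7) = 0
n2 (MAX): max(3, 6, 0) = 6
root (MIN): min(1, 6) = 1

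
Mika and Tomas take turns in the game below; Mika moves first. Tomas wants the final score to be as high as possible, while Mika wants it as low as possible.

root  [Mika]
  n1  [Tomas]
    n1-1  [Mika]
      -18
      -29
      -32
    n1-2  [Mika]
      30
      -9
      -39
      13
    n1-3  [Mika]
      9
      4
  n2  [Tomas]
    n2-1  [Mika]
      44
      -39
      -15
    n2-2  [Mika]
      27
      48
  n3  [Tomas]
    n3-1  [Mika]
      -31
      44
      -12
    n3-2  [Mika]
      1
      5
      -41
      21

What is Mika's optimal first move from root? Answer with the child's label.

n1-1 (Mika): min(-18, -29, -32) = -32
n1-2 (Mika): min(30, -9, -39, 13) = -39
n1-3 (Mika): min(9, 4) = 4
n1 (Tomas): max(-32, -39, 4) = 4
n2-1 (Mika): min(44, -39, -15) = -39
n2-2 (Mika): min(27, 48) = 27
n2 (Tomas): max(-39, 27) = 27
n3-1 (Mika): min(-31, 44, -12) = -31
n3-2 (Mika): min(1, 5, -41, 21) = -41
n3 (Tomas): max(-31, -41) = -31
root (Mika): min(4, 27, -31) = -31
Mika at root wants the lowest of {n1=4, n2=27, n3=-31}, so chooses n3.

n3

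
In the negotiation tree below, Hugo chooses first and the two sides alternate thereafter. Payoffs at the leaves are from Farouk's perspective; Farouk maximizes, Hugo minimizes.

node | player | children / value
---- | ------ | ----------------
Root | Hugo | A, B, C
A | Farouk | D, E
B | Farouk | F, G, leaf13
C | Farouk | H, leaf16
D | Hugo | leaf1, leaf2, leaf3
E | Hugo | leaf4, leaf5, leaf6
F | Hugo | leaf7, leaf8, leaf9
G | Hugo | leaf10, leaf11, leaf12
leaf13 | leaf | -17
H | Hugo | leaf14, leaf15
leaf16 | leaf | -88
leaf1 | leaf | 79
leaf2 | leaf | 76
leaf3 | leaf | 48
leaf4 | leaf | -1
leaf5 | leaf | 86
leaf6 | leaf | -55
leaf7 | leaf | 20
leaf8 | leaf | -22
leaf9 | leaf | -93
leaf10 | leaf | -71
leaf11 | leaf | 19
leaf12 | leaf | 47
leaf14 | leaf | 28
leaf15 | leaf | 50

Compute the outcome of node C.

H (Hugo): min(28, 50) = 28
C (Farouk): max(28, -88) = 28

28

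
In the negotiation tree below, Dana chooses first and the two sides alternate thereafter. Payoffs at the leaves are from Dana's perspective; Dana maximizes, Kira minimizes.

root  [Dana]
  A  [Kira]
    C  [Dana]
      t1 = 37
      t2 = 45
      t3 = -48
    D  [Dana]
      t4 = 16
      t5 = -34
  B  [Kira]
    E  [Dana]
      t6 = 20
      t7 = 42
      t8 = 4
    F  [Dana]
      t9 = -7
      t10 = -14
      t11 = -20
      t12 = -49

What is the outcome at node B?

-7

E (Dana): max(20, 42, 4) = 42
F (Dana): max(-7, -14, -20, -49) = -7
B (Kira): min(42, -7) = -7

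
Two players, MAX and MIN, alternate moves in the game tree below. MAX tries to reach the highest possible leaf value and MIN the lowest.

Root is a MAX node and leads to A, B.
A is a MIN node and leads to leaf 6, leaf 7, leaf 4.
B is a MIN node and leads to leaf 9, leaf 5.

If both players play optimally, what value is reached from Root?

A (MIN): min(6, 7, 4) = 4
B (MIN): min(9, 5) = 5
Root (MAX): max(4, 5) = 5

5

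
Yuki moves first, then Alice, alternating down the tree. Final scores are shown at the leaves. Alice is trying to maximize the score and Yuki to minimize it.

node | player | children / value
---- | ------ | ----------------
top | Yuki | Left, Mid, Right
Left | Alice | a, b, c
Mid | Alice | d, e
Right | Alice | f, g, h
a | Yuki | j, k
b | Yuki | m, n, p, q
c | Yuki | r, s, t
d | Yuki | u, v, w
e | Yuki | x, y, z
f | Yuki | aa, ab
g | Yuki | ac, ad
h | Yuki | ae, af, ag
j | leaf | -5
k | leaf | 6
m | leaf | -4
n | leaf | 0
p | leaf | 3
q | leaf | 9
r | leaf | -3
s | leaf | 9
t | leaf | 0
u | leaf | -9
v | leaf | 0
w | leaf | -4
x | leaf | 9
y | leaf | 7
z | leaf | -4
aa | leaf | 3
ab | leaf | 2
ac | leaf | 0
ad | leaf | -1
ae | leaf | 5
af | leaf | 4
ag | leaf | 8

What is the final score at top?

a (Yuki): min(-5, 6) = -5
b (Yuki): min(-4, 0, 3, 9) = -4
c (Yuki): min(-3, 9, 0) = -3
Left (Alice): max(-5, -4, -3) = -3
d (Yuki): min(-9, 0, -4) = -9
e (Yuki): min(9, 7, -4) = -4
Mid (Alice): max(-9, -4) = -4
f (Yuki): min(3, 2) = 2
g (Yuki): min(0, -1) = -1
h (Yuki): min(5, 4, 8) = 4
Right (Alice): max(2, -1, 4) = 4
top (Yuki): min(-3, -4, 4) = -4

-4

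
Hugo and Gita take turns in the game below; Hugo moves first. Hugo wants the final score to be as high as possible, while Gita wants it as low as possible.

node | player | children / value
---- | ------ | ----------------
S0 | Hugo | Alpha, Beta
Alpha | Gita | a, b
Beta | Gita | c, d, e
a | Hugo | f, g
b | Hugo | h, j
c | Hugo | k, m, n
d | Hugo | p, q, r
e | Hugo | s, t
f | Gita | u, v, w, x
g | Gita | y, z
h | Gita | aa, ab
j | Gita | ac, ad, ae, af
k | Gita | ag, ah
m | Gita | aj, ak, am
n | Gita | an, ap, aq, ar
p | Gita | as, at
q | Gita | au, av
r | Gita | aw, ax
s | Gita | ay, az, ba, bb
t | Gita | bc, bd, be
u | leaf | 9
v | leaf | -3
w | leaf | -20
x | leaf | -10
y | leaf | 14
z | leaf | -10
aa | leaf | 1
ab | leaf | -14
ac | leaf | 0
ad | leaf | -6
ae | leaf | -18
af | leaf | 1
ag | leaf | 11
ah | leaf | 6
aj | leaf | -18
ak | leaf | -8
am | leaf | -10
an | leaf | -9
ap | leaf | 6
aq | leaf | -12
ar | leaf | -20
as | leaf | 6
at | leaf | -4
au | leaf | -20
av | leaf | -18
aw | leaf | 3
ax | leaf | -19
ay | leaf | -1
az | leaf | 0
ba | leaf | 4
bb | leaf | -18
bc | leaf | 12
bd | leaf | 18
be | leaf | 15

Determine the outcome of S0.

f (Gita): min(9, -3, -20, -10) = -20
g (Gita): min(14, -10) = -10
a (Hugo): max(-20, -10) = -10
h (Gita): min(1, -14) = -14
j (Gita): min(0, -6, -18, 1) = -18
b (Hugo): max(-14, -18) = -14
Alpha (Gita): min(-10, -14) = -14
k (Gita): min(11, 6) = 6
m (Gita): min(-18, -8, -10) = -18
n (Gita): min(-9, 6, -12, -20) = -20
c (Hugo): max(6, -18, -20) = 6
p (Gita): min(6, -4) = -4
q (Gita): min(-20, -18) = -20
r (Gita): min(3, -19) = -19
d (Hugo): max(-4, -20, -19) = -4
s (Gita): min(-1, 0, 4, -18) = -18
t (Gita): min(12, 18, 15) = 12
e (Hugo): max(-18, 12) = 12
Beta (Gita): min(6, -4, 12) = -4
S0 (Hugo): max(-14, -4) = -4

-4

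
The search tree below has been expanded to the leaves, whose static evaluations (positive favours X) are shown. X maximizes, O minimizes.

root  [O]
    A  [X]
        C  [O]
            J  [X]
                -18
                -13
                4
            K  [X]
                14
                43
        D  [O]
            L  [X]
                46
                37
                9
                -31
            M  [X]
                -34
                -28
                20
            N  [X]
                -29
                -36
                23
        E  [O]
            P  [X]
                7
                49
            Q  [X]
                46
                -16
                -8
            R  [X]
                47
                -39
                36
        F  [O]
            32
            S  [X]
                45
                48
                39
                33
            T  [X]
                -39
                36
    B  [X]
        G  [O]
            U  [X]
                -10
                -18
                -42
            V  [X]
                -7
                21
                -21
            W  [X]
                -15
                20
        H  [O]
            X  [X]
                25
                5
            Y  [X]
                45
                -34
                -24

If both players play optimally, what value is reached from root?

25

J (X): max(-18, -13, 4) = 4
K (X): max(14, 43) = 43
C (O): min(4, 43) = 4
L (X): max(46, 37, 9, -31) = 46
M (X): max(-34, -28, 20) = 20
N (X): max(-29, -36, 23) = 23
D (O): min(46, 20, 23) = 20
P (X): max(7, 49) = 49
Q (X): max(46, -16, -8) = 46
R (X): max(47, -39, 36) = 47
E (O): min(49, 46, 47) = 46
S (X): max(45, 48, 39, 33) = 48
T (X): max(-39, 36) = 36
F (O): min(32, 48, 36) = 32
A (X): max(4, 20, 46, 32) = 46
U (X): max(-10, -18, -42) = -10
V (X): max(-7, 21, -21) = 21
W (X): max(-15, 20) = 20
G (O): min(-10, 21, 20) = -10
X (X): max(25, 5) = 25
Y (X): max(45, -34, -24) = 45
H (O): min(25, 45) = 25
B (X): max(-10, 25) = 25
root (O): min(46, 25) = 25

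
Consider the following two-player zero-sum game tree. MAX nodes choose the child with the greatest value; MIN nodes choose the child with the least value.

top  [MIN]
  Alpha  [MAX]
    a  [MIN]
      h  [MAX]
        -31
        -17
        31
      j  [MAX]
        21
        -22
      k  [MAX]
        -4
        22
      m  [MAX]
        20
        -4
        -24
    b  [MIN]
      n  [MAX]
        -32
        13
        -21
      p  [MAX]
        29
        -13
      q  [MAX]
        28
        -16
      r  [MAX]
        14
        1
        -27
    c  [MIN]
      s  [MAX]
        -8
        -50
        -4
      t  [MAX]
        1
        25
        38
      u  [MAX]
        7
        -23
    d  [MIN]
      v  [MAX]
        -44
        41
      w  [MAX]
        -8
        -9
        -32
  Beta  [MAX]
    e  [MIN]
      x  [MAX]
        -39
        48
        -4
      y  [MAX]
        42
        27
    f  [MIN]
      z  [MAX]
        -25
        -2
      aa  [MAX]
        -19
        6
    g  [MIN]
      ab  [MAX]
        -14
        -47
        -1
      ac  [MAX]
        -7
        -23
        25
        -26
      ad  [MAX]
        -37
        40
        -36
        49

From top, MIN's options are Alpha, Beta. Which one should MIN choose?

Alpha

h (MAX): max(-31, -17, 31) = 31
j (MAX): max(21, -22) = 21
k (MAX): max(-4, 22) = 22
m (MAX): max(20, -4, -24) = 20
a (MIN): min(31, 21, 22, 20) = 20
n (MAX): max(-32, 13, -21) = 13
p (MAX): max(29, -13) = 29
q (MAX): max(28, -16) = 28
r (MAX): max(14, 1, -27) = 14
b (MIN): min(13, 29, 28, 14) = 13
s (MAX): max(-8, -50, -4) = -4
t (MAX): max(1, 25, 38) = 38
u (MAX): max(7, -23) = 7
c (MIN): min(-4, 38, 7) = -4
v (MAX): max(-44, 41) = 41
w (MAX): max(-8, -9, -32) = -8
d (MIN): min(41, -8) = -8
Alpha (MAX): max(20, 13, -4, -8) = 20
x (MAX): max(-39, 48, -4) = 48
y (MAX): max(42, 27) = 42
e (MIN): min(48, 42) = 42
z (MAX): max(-25, -2) = -2
aa (MAX): max(-19, 6) = 6
f (MIN): min(-2, 6) = -2
ab (MAX): max(-14, -47, -1) = -1
ac (MAX): max(-7, -23, 25, -26) = 25
ad (MAX): max(-37, 40, -36, 49) = 49
g (MIN): min(-1, 25, 49) = -1
Beta (MAX): max(42, -2, -1) = 42
top (MIN): min(20, 42) = 20
MIN at top wants the lowest of {Alpha=20, Beta=42}, so chooses Alpha.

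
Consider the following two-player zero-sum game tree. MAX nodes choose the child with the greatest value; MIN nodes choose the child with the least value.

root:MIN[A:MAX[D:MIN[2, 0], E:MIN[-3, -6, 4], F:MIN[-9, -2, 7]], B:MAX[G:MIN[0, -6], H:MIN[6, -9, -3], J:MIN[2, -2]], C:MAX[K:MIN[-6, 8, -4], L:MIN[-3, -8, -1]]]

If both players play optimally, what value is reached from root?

-6

D (MIN): min(2, 0) = 0
E (MIN): min(-3, -6, 4) = -6
F (MIN): min(-9, -2, 7) = -9
A (MAX): max(0, -6, -9) = 0
G (MIN): min(0, -6) = -6
H (MIN): min(6, -9, -3) = -9
J (MIN): min(2, -2) = -2
B (MAX): max(-6, -9, -2) = -2
K (MIN): min(-6, 8, -4) = -6
L (MIN): min(-3, -8, -1) = -8
C (MAX): max(-6, -8) = -6
root (MIN): min(0, -2, -6) = -6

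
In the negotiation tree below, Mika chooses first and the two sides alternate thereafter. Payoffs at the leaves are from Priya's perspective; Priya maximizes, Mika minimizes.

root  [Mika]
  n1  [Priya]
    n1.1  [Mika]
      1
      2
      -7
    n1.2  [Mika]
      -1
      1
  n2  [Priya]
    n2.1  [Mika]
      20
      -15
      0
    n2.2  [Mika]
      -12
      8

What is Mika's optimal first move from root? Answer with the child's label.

n2

n1.1 (Mika): min(1, 2, -7) = -7
n1.2 (Mika): min(-1, 1) = -1
n1 (Priya): max(-7, -1) = -1
n2.1 (Mika): min(20, -15, 0) = -15
n2.2 (Mika): min(-12, 8) = -12
n2 (Priya): max(-15, -12) = -12
root (Mika): min(-1, -12) = -12
Mika at root wants the lowest of {n1=-1, n2=-12}, so chooses n2.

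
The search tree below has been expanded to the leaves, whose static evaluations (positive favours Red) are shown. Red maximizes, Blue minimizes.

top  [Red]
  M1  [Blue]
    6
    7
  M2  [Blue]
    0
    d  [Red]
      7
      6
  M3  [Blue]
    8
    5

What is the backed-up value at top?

M1 (Blue): min(6, 7) = 6
d (Red): max(7, 6) = 7
M2 (Blue): min(0, 7) = 0
M3 (Blue): min(8, 5) = 5
top (Red): max(6, 0, 5) = 6

6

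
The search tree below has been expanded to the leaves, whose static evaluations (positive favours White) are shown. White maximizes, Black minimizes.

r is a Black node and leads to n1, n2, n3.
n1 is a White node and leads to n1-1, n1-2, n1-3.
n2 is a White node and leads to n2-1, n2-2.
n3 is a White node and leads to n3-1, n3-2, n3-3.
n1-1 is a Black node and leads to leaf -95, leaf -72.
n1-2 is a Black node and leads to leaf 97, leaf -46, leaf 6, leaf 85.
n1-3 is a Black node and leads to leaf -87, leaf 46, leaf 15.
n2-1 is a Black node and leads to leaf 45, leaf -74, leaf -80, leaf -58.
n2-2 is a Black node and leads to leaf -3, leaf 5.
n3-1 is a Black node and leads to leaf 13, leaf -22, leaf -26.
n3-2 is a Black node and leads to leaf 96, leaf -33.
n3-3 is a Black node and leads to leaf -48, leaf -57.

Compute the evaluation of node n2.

n2-1 (Black): min(45, -74, -80, -58) = -80
n2-2 (Black): min(-3, 5) = -3
n2 (White): max(-80, -3) = -3

-3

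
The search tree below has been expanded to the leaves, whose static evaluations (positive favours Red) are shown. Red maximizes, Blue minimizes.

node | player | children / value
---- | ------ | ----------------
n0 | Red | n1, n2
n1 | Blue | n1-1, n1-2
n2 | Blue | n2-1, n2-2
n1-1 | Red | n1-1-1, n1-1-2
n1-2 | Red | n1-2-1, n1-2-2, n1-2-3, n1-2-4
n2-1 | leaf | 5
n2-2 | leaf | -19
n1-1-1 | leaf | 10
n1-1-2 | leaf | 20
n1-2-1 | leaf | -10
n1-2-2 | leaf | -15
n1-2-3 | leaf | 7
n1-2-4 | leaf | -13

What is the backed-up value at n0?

7

n1-1 (Red): max(10, 20) = 20
n1-2 (Red): max(-10, -15, 7, -13) = 7
n1 (Blue): min(20, 7) = 7
n2 (Blue): min(5, -19) = -19
n0 (Red): max(7, -19) = 7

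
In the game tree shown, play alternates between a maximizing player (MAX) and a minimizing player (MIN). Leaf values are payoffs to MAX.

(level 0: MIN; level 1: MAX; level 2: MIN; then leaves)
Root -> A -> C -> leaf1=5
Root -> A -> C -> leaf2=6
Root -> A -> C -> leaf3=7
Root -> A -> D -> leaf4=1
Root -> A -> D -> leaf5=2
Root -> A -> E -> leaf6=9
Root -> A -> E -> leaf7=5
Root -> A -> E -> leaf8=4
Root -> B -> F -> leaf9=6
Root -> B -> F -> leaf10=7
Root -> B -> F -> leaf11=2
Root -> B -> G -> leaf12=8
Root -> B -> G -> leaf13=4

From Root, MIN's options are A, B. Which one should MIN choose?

C (MIN): min(5, 6, 7) = 5
D (MIN): min(1, 2) = 1
E (MIN): min(9, 5, 4) = 4
A (MAX): max(5, 1, 4) = 5
F (MIN): min(6, 7, 2) = 2
G (MIN): min(8, 4) = 4
B (MAX): max(2, 4) = 4
Root (MIN): min(5, 4) = 4
MIN at Root wants the lowest of {A=5, B=4}, so chooses B.

B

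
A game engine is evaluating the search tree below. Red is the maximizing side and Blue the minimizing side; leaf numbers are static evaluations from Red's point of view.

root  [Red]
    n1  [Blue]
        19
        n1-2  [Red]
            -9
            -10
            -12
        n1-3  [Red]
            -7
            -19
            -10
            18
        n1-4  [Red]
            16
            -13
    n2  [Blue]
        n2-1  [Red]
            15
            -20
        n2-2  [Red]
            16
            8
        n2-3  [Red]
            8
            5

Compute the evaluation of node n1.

n1-2 (Red): max(-9, -10, -12) = -9
n1-3 (Red): max(-7, -19, -10, 18) = 18
n1-4 (Red): max(16, -13) = 16
n1 (Blue): min(19, -9, 18, 16) = -9

-9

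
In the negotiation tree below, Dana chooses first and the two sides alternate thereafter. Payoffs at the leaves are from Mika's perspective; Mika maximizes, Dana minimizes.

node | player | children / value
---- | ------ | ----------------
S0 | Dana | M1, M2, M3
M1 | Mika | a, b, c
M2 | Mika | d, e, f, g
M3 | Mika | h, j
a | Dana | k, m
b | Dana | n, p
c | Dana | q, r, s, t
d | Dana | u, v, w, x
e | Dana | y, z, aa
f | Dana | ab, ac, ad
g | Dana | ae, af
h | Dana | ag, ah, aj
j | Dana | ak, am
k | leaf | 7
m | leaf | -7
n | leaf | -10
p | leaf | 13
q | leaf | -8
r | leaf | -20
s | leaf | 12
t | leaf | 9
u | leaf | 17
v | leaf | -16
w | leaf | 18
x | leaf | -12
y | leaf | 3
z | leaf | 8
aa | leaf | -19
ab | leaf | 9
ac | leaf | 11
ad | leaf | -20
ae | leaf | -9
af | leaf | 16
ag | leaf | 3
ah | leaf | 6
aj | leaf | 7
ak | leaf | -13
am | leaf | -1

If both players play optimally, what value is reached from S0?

-9

a (Dana): min(7, -7) = -7
b (Dana): min(-10, 13) = -10
c (Dana): min(-8, -20, 12, 9) = -20
M1 (Mika): max(-7, -10, -20) = -7
d (Dana): min(17, -16, 18, -12) = -16
e (Dana): min(3, 8, -19) = -19
f (Dana): min(9, 11, -20) = -20
g (Dana): min(-9, 16) = -9
M2 (Mika): max(-16, -19, -20, -9) = -9
h (Dana): min(3, 6, 7) = 3
j (Dana): min(-13, -1) = -13
M3 (Mika): max(3, -13) = 3
S0 (Dana): min(-7, -9, 3) = -9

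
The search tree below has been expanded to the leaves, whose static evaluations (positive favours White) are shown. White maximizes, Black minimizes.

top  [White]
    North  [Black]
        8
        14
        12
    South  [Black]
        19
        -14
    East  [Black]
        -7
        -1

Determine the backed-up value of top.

8

North (Black): min(8, 14, 12) = 8
South (Black): min(19, -14) = -14
East (Black): min(-7, -1) = -7
top (White): max(8, -14, -7) = 8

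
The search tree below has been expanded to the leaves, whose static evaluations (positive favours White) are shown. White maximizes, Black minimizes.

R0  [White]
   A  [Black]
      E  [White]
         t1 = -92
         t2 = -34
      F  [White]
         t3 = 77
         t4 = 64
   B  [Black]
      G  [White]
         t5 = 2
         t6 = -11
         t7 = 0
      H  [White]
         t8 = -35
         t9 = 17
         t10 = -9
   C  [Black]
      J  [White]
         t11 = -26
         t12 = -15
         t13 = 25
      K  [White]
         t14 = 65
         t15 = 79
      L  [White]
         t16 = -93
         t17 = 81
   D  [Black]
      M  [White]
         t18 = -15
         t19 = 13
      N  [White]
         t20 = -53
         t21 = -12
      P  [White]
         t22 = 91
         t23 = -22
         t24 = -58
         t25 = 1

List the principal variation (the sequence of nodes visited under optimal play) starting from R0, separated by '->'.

E (White): max(-92, -34) = -34
F (White): max(77, 64) = 77
A (Black): min(-34, 77) = -34
G (White): max(2, -11, 0) = 2
H (White): max(-35, 17, -9) = 17
B (Black): min(2, 17) = 2
J (White): max(-26, -15, 25) = 25
K (White): max(65, 79) = 79
L (White): max(-93, 81) = 81
C (Black): min(25, 79, 81) = 25
M (White): max(-15, 13) = 13
N (White): max(-53, -12) = -12
P (White): max(91, -22, -58, 1) = 91
D (Black): min(13, -12, 91) = -12
R0 (White): max(-34, 2, 25, -12) = 25
At R0, White picks C (highest: 25).
At C, Black picks J (lowest: 25).
At J, White picks t13 (highest: 25).
Terminal value 25.

R0 -> C -> J -> t13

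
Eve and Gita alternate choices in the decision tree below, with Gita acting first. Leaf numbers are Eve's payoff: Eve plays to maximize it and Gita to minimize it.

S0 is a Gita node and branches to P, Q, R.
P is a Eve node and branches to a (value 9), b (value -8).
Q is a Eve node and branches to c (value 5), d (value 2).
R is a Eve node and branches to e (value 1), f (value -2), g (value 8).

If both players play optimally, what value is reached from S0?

P (Eve): max(9, -8) = 9
Q (Eve): max(5, 2) = 5
R (Eve): max(1, -2, 8) = 8
S0 (Gita): min(9, 5, 8) = 5

5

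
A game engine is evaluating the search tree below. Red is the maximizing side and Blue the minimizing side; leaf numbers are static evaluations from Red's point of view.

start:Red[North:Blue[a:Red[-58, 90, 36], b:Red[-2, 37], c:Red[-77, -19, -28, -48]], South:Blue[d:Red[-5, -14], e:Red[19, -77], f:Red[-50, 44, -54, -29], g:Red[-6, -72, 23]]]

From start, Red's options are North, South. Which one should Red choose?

South

a (Red): max(-58, 90, 36) = 90
b (Red): max(-2, 37) = 37
c (Red): max(-77, -19, -28, -48) = -19
North (Blue): min(90, 37, -19) = -19
d (Red): max(-5, -14) = -5
e (Red): max(19, -77) = 19
f (Red): max(-50, 44, -54, -29) = 44
g (Red): max(-6, -72, 23) = 23
South (Blue): min(-5, 19, 44, 23) = -5
start (Red): max(-19, -5) = -5
Red at start wants the highest of {North=-19, South=-5}, so chooses South.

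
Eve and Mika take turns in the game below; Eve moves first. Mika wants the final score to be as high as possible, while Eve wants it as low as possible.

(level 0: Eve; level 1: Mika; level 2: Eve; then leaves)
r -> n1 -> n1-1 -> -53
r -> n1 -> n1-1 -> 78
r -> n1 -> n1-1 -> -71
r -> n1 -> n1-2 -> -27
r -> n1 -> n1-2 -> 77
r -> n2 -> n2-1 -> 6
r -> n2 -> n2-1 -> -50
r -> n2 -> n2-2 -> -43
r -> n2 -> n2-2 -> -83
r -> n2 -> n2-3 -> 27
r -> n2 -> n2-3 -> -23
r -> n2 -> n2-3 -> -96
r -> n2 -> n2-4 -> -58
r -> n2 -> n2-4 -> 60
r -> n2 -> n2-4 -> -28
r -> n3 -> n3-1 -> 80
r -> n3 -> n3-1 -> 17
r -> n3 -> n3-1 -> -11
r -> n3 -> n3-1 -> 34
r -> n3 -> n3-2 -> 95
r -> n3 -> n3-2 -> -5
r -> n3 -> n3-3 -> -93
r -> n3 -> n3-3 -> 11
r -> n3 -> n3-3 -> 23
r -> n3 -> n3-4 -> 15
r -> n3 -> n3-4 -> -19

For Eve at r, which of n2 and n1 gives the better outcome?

n2

n2-1 (Eve): min(6, -50) = -50
n2-2 (Eve): min(-43, -83) = -83
n2-3 (Eve): min(27, -23, -96) = -96
n2-4 (Eve): min(-58, 60, -28) = -58
n2 (Mika): max(-50, -83, -96, -58) = -50
n1-1 (Eve): min(-53, 78, -71) = -71
n1-2 (Eve): min(-27, 77) = -27
n1 (Mika): max(-71, -27) = -27
Eve prefers the lower value; n2=-50, n1=-27. n2 is better since -50 < -27.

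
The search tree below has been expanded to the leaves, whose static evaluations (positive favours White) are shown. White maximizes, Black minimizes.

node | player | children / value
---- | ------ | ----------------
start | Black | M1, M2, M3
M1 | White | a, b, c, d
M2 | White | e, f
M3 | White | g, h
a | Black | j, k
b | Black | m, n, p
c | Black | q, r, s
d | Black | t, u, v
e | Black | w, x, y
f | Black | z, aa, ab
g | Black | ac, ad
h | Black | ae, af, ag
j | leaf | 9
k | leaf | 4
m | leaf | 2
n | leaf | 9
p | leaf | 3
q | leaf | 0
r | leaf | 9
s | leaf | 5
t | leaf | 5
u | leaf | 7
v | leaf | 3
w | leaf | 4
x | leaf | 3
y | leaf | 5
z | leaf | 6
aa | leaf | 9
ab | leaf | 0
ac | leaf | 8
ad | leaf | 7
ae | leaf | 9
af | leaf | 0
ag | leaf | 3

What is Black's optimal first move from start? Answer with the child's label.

M2

a (Black): min(9, 4) = 4
b (Black): min(2, 9, 3) = 2
c (Black): min(0, 9, 5) = 0
d (Black): min(5, 7, 3) = 3
M1 (White): max(4, 2, 0, 3) = 4
e (Black): min(4, 3, 5) = 3
f (Black): min(6, 9, 0) = 0
M2 (White): max(3, 0) = 3
g (Black): min(8, 7) = 7
h (Black): min(9, 0, 3) = 0
M3 (White): max(7, 0) = 7
start (Black): min(4, 3, 7) = 3
Black at start wants the lowest of {M1=4, M2=3, M3=7}, so chooses M2.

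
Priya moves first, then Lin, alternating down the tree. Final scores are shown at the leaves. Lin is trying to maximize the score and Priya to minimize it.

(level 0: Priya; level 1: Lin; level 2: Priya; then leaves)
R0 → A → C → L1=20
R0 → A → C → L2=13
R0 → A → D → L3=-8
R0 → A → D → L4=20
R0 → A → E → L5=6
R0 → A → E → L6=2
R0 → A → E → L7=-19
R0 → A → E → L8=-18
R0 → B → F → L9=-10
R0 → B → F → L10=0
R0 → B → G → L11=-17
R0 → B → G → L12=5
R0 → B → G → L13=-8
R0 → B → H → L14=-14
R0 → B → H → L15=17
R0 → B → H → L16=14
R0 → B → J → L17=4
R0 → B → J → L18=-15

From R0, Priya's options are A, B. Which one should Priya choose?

C (Priya): min(20, 13) = 13
D (Priya): min(-8, 20) = -8
E (Priya): min(6, 2, -19, -18) = -19
A (Lin): max(13, -8, -19) = 13
F (Priya): min(-10, 0) = -10
G (Priya): min(-17, 5, -8) = -17
H (Priya): min(-14, 17, 14) = -14
J (Priya): min(4, -15) = -15
B (Lin): max(-10, -17, -14, -15) = -10
R0 (Priya): min(13, -10) = -10
Priya at R0 wants the lowest of {A=13, B=-10}, so chooses B.

B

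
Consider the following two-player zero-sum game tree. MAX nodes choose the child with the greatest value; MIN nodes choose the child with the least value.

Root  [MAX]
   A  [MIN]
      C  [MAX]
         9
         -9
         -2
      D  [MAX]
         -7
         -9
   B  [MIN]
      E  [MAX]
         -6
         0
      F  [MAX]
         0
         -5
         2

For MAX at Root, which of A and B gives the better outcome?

B

C (MAX): max(9, -9, -2) = 9
D (MAX): max(-7, -9) = -7
A (MIN): min(9, -7) = -7
E (MAX): max(-6, 0) = 0
F (MAX): max(0, -5, 2) = 2
B (MIN): min(0, 2) = 0
MAX prefers the higher value; A=-7, B=0. B is better since 0 > -7.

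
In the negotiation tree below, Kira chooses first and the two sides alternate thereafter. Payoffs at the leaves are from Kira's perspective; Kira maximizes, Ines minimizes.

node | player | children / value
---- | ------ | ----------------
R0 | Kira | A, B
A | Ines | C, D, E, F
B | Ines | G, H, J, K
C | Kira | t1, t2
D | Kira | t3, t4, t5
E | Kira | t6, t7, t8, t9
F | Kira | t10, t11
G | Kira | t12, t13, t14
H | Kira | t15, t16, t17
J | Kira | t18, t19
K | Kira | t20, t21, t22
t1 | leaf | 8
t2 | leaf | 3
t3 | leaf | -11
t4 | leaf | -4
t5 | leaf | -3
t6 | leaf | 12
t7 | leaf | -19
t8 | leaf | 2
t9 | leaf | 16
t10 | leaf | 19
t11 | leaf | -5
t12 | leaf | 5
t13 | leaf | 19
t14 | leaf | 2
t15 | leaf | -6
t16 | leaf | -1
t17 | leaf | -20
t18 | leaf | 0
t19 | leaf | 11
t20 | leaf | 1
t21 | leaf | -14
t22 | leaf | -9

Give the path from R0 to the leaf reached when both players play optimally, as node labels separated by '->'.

C (Kira): max(8, 3) = 8
D (Kira): max(-11, -4, -3) = -3
E (Kira): max(12, -19, 2, 16) = 16
F (Kira): max(19, -5) = 19
A (Ines): min(8, -3, 16, 19) = -3
G (Kira): max(5, 19, 2) = 19
H (Kira): max(-6, -1, -20) = -1
J (Kira): max(0, 11) = 11
K (Kira): max(1, -14, -9) = 1
B (Ines): min(19, -1, 11, 1) = -1
R0 (Kira): max(-3, -1) = -1
At R0, Kira picks B (highest: -1).
At B, Ines picks H (lowest: -1).
At H, Kira picks t16 (highest: -1).
Terminal value -1.

R0 -> B -> H -> t16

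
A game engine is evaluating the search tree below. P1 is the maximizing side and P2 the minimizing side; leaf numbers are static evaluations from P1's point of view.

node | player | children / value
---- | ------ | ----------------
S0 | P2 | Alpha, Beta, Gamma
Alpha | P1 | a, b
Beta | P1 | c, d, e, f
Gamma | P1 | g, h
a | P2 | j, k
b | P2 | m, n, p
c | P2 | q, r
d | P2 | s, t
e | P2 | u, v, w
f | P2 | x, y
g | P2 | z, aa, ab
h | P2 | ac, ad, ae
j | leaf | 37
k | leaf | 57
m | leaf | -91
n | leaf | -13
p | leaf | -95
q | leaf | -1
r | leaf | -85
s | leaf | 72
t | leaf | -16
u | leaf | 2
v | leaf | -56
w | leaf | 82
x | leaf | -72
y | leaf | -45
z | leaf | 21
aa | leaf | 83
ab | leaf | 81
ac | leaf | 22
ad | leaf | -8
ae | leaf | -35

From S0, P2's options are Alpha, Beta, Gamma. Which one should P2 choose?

Beta

a (P2): min(37, 57) = 37
b (P2): min(-91, -13, -95) = -95
Alpha (P1): max(37, -95) = 37
c (P2): min(-1, -85) = -85
d (P2): min(72, -16) = -16
e (P2): min(2, -56, 82) = -56
f (P2): min(-72, -45) = -72
Beta (P1): max(-85, -16, -56, -72) = -16
g (P2): min(21, 83, 81) = 21
h (P2): min(22, -8, -35) = -35
Gamma (P1): max(21, -35) = 21
S0 (P2): min(37, -16, 21) = -16
P2 at S0 wants the lowest of {Alpha=37, Beta=-16, Gamma=21}, so chooses Beta.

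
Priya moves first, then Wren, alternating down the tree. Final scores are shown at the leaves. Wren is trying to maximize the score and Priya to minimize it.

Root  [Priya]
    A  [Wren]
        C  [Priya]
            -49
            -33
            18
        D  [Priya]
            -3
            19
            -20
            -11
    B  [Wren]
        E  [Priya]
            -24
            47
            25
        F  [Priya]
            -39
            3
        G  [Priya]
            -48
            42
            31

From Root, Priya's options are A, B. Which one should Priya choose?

C (Priya): min(-49, -33, 18) = -49
D (Priya): min(-3, 19, -20, -11) = -20
A (Wren): max(-49, -20) = -20
E (Priya): min(-24, 47, 25) = -24
F (Priya): min(-39, 3) = -39
G (Priya): min(-48, 42, 31) = -48
B (Wren): max(-24, -39, -48) = -24
Root (Priya): min(-20, -24) = -24
Priya at Root wants the lowest of {A=-20, B=-24}, so chooses B.

B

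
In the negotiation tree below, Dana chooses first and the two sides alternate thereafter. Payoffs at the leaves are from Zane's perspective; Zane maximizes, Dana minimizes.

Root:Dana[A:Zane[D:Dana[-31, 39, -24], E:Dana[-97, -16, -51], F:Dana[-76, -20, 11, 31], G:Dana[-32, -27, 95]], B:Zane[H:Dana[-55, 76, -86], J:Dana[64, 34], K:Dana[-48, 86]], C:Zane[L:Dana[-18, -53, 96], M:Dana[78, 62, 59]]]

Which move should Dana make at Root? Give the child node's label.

D (Dana): min(-31, 39, -24) = -31
E (Dana): min(-97, -16, -51) = -97
F (Dana): min(-76, -20, 11, 31) = -76
G (Dana): min(-32, -27, 95) = -32
A (Zane): max(-31, -97, -76, -32) = -31
H (Dana): min(-55, 76, -86) = -86
J (Dana): min(64, 34) = 34
K (Dana): min(-48, 86) = -48
B (Zane): max(-86, 34, -48) = 34
L (Dana): min(-18, -53, 96) = -53
M (Dana): min(78, 62, 59) = 59
C (Zane): max(-53, 59) = 59
Root (Dana): min(-31, 34, 59) = -31
Dana at Root wants the lowest of {A=-31, B=34, C=59}, so chooses A.

A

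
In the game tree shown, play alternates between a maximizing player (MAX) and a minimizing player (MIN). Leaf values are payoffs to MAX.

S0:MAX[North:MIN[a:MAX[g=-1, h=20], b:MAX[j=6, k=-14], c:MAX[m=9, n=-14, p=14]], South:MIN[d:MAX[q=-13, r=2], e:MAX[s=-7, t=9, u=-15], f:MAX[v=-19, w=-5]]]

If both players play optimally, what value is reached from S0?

a (MAX): max(-1, 20) = 20
b (MAX): max(6, -14) = 6
c (MAX): max(9, -14, 14) = 14
North (MIN): min(20, 6, 14) = 6
d (MAX): max(-13, 2) = 2
e (MAX): max(-7, 9, -15) = 9
f (MAX): max(-19, -5) = -5
South (MIN): min(2, 9, -5) = -5
S0 (MAX): max(6, -5) = 6

6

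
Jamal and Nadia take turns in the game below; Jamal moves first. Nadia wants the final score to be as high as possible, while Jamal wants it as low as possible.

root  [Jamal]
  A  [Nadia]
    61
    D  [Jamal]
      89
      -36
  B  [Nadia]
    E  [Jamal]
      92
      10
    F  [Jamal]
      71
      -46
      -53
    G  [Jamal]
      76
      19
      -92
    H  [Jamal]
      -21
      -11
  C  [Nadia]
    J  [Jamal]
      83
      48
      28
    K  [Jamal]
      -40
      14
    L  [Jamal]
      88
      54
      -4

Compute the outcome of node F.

-53

F (Jamal): min(71, -46, -53) = -53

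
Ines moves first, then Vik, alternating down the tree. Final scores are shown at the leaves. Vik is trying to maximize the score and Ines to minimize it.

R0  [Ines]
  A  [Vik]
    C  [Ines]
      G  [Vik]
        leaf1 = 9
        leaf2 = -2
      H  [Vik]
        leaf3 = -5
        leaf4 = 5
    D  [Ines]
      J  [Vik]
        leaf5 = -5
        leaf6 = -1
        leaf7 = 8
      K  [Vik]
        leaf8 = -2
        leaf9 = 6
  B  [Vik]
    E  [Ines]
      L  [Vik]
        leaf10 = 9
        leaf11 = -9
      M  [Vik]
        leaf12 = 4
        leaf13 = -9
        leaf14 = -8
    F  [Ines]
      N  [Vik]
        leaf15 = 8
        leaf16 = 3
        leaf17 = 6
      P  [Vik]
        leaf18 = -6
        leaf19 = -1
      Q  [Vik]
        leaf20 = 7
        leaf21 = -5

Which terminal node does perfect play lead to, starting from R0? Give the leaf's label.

leaf12

G (Vik): max(9, -2) = 9
H (Vik): max(-5, 5) = 5
C (Ines): min(9, 5) = 5
J (Vik): max(-5, -1, 8) = 8
K (Vik): max(-2, 6) = 6
D (Ines): min(8, 6) = 6
A (Vik): max(5, 6) = 6
L (Vik): max(9, -9) = 9
M (Vik): max(4, -9, -8) = 4
E (Ines): min(9, 4) = 4
N (Vik): max(8, 3, 6) = 8
P (Vik): max(-6, -1) = -1
Q (Vik): max(7, -5) = 7
F (Ines): min(8, -1, 7) = -1
B (Vik): max(4, -1) = 4
R0 (Ines): min(6, 4) = 4
At R0, Ines picks B (lowest: 4).
At B, Vik picks E (highest: 4).
At E, Ines picks M (lowest: 4).
At M, Vik picks leaf12 (highest: 4).
Terminal value 4.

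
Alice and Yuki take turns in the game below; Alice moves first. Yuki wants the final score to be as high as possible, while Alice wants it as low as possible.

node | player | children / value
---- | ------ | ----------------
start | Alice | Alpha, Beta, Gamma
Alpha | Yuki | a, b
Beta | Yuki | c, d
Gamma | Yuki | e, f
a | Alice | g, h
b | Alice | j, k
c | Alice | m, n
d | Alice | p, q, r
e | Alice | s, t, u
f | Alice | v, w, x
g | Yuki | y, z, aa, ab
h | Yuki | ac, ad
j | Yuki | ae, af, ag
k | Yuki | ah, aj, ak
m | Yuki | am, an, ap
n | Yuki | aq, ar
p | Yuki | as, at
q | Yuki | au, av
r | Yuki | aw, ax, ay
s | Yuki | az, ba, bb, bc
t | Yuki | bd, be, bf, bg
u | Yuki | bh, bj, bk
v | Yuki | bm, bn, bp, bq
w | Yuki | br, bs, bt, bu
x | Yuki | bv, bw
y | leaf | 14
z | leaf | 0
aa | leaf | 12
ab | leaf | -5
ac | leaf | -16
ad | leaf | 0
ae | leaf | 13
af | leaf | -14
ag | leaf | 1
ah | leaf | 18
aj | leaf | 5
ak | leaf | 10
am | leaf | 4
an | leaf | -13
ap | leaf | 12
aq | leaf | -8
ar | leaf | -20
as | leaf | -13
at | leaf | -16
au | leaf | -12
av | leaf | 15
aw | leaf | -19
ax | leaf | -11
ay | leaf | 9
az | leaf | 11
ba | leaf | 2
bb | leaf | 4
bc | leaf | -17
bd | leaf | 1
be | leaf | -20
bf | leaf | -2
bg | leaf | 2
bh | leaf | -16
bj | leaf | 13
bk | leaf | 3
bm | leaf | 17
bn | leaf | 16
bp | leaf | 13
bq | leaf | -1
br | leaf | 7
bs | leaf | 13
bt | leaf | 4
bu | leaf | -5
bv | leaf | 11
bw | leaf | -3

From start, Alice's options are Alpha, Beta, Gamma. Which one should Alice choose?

g (Yuki): max(14, 0, 12, -5) = 14
h (Yuki): max(-16, 0) = 0
a (Alice): min(14, 0) = 0
j (Yuki): max(13, -14, 1) = 13
k (Yuki): max(18, 5, 10) = 18
b (Alice): min(13, 18) = 13
Alpha (Yuki): max(0, 13) = 13
m (Yuki): max(4, -13, 12) = 12
n (Yuki): max(-8, -20) = -8
c (Alice): min(12, -8) = -8
p (Yuki): max(-13, -16) = -13
q (Yuki): max(-12, 15) = 15
r (Yuki): max(-19, -11, 9) = 9
d (Alice): min(-13, 15, 9) = -13
Beta (Yuki): max(-8, -13) = -8
s (Yuki): max(11, 2, 4, -17) = 11
t (Yuki): max(1, -20, -2, 2) = 2
u (Yuki): max(-16, 13, 3) = 13
e (Alice): min(11, 2, 13) = 2
v (Yuki): max(17, 16, 13, -1) = 17
w (Yuki): max(7, 13, 4, -5) = 13
x (Yuki): max(11, -3) = 11
f (Alice): min(17, 13, 11) = 11
Gamma (Yuki): max(2, 11) = 11
start (Alice): min(13, -8, 11) = -8
Alice at start wants the lowest of {Alpha=13, Beta=-8, Gamma=11}, so chooses Beta.

Beta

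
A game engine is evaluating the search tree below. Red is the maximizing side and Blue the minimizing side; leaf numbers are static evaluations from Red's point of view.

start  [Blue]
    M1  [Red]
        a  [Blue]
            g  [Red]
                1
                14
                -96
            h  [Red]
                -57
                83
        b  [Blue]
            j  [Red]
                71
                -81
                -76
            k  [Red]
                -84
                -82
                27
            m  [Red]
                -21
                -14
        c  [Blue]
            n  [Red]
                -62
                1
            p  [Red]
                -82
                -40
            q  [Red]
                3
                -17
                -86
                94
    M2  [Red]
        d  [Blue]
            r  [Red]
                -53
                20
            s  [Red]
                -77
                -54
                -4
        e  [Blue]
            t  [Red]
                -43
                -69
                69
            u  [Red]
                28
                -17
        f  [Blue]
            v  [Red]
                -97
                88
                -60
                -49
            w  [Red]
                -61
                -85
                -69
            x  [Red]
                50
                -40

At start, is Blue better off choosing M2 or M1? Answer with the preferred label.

M1

r (Red): max(-53, 20) = 20
s (Red): max(-77, -54, -4) = -4
d (Blue): min(20, -4) = -4
t (Red): max(-43, -69, 69) = 69
u (Red): max(28, -17) = 28
e (Blue): min(69, 28) = 28
v (Red): max(-97, 88, -60, -49) = 88
w (Red): max(-61, -85, -69) = -61
x (Red): max(50, -40) = 50
f (Blue): min(88, -61, 50) = -61
M2 (Red): max(-4, 28, -61) = 28
g (Red): max(1, 14, -96) = 14
h (Red): max(-57, 83) = 83
a (Blue): min(14, 83) = 14
j (Red): max(71, -81, -76) = 71
k (Red): max(-84, -82, 27) = 27
m (Red): max(-21, -14) = -14
b (Blue): min(71, 27, -14) = -14
n (Red): max(-62, 1) = 1
p (Red): max(-82, -40) = -40
q (Red): max(3, -17, -86, 94) = 94
c (Blue): min(1, -40, 94) = -40
M1 (Red): max(14, -14, -40) = 14
Blue prefers the lower value; M2=28, M1=14. M1 is better since 14 < 28.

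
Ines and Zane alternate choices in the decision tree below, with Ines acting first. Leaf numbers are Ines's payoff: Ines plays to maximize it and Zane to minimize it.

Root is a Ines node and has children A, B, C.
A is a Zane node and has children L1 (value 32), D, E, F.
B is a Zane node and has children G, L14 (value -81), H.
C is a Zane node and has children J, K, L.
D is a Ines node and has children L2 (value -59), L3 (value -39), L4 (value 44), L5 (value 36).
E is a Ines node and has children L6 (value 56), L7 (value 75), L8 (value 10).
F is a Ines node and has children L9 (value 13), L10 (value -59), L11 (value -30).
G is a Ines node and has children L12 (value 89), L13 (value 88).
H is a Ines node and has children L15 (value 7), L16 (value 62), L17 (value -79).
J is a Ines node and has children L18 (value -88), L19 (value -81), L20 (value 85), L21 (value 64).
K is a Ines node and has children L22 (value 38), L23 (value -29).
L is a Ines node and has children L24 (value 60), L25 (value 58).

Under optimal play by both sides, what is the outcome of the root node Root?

38

D (Ines): max(-59, -39, 44, 36) = 44
E (Ines): max(56, 75, 10) = 75
F (Ines): max(13, -59, -30) = 13
A (Zane): min(32, 44, 75, 13) = 13
G (Ines): max(89, 88) = 89
H (Ines): max(7, 62, -79) = 62
B (Zane): min(89, -81, 62) = -81
J (Ines): max(-88, -81, 85, 64) = 85
K (Ines): max(38, -29) = 38
L (Ines): max(60, 58) = 60
C (Zane): min(85, 38, 60) = 38
Root (Ines): max(13, -81, 38) = 38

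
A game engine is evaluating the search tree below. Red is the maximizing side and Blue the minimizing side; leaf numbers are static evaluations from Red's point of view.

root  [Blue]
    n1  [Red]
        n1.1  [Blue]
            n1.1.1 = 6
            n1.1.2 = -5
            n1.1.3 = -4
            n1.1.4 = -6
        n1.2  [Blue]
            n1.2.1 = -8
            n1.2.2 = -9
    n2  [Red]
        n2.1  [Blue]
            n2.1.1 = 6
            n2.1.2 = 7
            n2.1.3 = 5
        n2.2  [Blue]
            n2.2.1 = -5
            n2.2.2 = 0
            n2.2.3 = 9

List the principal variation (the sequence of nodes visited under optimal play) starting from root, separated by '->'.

n1.1 (Blue): min(6, -5, -4, -6) = -6
n1.2 (Blue): min(-8, -9) = -9
n1 (Red): max(-6, -9) = -6
n2.1 (Blue): min(6, 7, 5) = 5
n2.2 (Blue): min(-5, 0, 9) = -5
n2 (Red): max(5, -5) = 5
root (Blue): min(-6, 5) = -6
At root, Blue picks n1 (lowest: -6).
At n1, Red picks n1.1 (highest: -6).
At n1.1, Blue picks n1.1.4 (lowest: -6).
Terminal value -6.

root -> n1 -> n1.1 -> n1.1.4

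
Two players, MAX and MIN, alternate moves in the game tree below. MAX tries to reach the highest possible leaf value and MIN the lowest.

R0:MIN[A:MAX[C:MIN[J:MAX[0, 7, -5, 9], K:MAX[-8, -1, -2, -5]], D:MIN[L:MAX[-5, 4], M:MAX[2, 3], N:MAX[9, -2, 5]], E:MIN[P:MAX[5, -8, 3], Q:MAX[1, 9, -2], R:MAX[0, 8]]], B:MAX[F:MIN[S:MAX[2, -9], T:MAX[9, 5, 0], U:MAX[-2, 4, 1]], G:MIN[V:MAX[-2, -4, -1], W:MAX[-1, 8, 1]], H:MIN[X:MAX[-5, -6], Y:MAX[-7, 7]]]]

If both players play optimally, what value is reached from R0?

2

J (MAX): max(0, 7, -5, 9) = 9
K (MAX): max(-8, -1, -2, -5) = -1
C (MIN): min(9, -1) = -1
L (MAX): max(-5, 4) = 4
M (MAX): max(2, 3) = 3
N (MAX): max(9, -2, 5) = 9
D (MIN): min(4, 3, 9) = 3
P (MAX): max(5, -8, 3) = 5
Q (MAX): max(1, 9, -2) = 9
R (MAX): max(0, 8) = 8
E (MIN): min(5, 9, 8) = 5
A (MAX): max(-1, 3, 5) = 5
S (MAX): max(2, -9) = 2
T (MAX): max(9, 5, 0) = 9
U (MAX): max(-2, 4, 1) = 4
F (MIN): min(2, 9, 4) = 2
V (MAX): max(-2, -4, -1) = -1
W (MAX): max(-1, 8, 1) = 8
G (MIN): min(-1, 8) = -1
X (MAX): max(-5, -6) = -5
Y (MAX): max(-7, 7) = 7
H (MIN): min(-5, 7) = -5
B (MAX): max(2, -1, -5) = 2
R0 (MIN): min(5, 2) = 2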